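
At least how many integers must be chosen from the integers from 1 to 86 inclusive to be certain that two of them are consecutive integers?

44

Partition {1, …, 86} into 43 pairs: {1,2}, {3,4}, …, {85,86}.
Choosing 43 integers — say the 43 even numbers 2, 4, …, 86 — takes one from each pair and avoids the property.
Choosing 44 forces two into the same pair by pigeonhole, and those are consecutive. So 44.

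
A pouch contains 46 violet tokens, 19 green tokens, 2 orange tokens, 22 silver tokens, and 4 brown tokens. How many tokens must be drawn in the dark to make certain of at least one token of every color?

92

The hardest color to obtain is orange: we could draw every other token first — 93 − 2 = 91 tokens — without a single orange one.
The next draw must be orange, so 91 + 1 = 92.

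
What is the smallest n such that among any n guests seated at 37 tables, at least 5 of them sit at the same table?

There are 37 tables acting as pigeonholes.
With 37 × 4 = 148 guests we could place exactly 4 in each, with no class reaching 5.
One more forces some class to hold 5, so 148 + 1 = 149.

149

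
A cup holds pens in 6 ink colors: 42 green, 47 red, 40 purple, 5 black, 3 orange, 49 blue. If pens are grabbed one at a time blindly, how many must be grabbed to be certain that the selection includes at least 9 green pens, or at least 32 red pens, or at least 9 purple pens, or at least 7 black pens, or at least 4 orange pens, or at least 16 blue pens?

Each of the 6 ink colors has its own threshold; avoid all of them simultaneously.
The worst case stops just short of every target: 8 green, 31 red, 8 purple, all 5 black, 3 orange, 15 blue — 8 + 31 + 8 + 5 + 3 + 15 = 70 pens.
One more pen must push some ink color to its target, so 70 + 1 = 71.

71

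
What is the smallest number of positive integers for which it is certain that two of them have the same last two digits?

101

There are 100 possible two-digit endings acting as pigeonholes.
With 100 positive integers we could place one in each, avoiding any repeat.
One more forces some class to hold 2, so 100 + 1 = 101.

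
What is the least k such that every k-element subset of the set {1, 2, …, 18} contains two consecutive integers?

Partition {1, …, 18} into 9 pairs: {1,2}, {3,4}, …, {17,18}.
Choosing 9 integers — say the 9 even numbers 2, 4, …, 18 — takes one from each pair and avoids the property.
Choosing 10 forces two into the same pair by pigeonhole, and those are consecutive. So 10.

10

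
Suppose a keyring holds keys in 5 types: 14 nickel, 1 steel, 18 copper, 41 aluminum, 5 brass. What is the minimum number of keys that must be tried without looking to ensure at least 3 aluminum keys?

41

The worst case draws every non-aluminum key first: 14 + 1 + 18 + 5 = 38.
The next 3 draws are then forced to be aluminum, giving 38 + 3 = 41.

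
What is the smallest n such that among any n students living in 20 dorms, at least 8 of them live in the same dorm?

141

There are 20 dorms acting as pigeonholes.
With 20 × 7 = 140 students we could place exactly 7 in each, with no class reaching 8.
One more forces some class to hold 8, so 140 + 1 = 141.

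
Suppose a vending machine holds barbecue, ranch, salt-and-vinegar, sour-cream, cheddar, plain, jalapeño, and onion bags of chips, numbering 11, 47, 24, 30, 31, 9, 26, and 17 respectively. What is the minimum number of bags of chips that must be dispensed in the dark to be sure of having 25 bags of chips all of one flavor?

In the worst case we take at most 24 of each flavor, but all 11 barbecue, all 9 plain, and all 17 onion (fewer than 24), giving 11 + 24 + 24 + 24 + 24 + 9 + 24 + 17 = 157.
One more bag of chips then forces some flavor to 25, so 157 + 1 = 158.

158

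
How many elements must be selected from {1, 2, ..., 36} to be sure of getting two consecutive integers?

Partition {1, …, 36} into 18 pairs: {1,2}, {3,4}, …, {35,36}.
Choosing 18 integers — say the 18 even numbers 2, 4, …, 36 — takes one from each pair and avoids the property.
Choosing 19 forces two into the same pair by pigeonhole, and those are consecutive. So 19.

19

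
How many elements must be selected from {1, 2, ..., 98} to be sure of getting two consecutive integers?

Partition {1, …, 98} into 49 pairs: {1,2}, {3,4}, …, {97,98}.
Choosing 49 integers — say the 49 even numbers 2, 4, …, 98 — takes one from each pair and avoids the property.
Choosing 50 forces two into the same pair by pigeonhole, and those are consecutive. So 50.

50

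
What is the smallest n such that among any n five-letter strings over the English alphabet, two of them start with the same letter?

There are 26 possible first letters acting as pigeonholes.
With 26 five-letter strings over the English alphabet we could place one in each, avoiding any repeat.
One more forces some class to hold 2, so 26 + 1 = 27.

27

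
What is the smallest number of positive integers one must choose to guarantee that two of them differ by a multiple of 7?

8

Use the pigeonhole principle on residue classes: two integers differ by a multiple of 7 exactly when they share a remainder mod 7.
There are 7 residue classes mod 7, so 7 integers can all lie in distinct classes.
One more integer must repeat a residue, giving a difference divisible by 7. So n = 7 + 1 = 8.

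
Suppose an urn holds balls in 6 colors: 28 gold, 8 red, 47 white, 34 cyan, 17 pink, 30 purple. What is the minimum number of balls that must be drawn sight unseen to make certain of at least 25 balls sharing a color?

122

In the worst case we take at most 24 of each color, but all 8 red and all 17 pink (fewer than 24), giving 24 + 8 + 24 + 24 + 17 + 24 = 121.
One more ball then forces some color to 25, so 121 + 1 = 122.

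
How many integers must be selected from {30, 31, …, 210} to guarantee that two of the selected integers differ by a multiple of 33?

Use the pigeonhole principle on residue classes: group the integers by remainder mod 33; there are 33 residue classes, each nonempty in this range.
Choosing one from each class (33 integers) avoids any shared remainder.
One more choice must repeat a class, so two differ by a multiple of 33. Hence 33 + 1 = 34.

34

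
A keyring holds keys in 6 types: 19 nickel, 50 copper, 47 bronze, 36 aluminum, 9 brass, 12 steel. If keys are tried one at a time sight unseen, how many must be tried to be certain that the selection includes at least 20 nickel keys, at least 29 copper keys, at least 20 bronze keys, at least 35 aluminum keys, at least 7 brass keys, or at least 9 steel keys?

115

The worst case stops just short of every target: 19 nickel, 28 copper, 19 bronze, 34 aluminum, 6 brass, 8 steel — 19 + 28 + 19 + 34 + 6 + 8 = 114 keys.
One more key must push some type to its target, so 114 + 1 = 115.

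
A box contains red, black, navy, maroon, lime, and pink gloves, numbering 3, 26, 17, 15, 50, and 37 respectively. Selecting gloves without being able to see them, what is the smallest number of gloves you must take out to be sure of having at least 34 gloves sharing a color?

In the worst case we take at most 33 of each color, but all 3 red, all 26 black, all 17 navy, and all 15 maroon (fewer than 33), giving 3 + 26 + 17 + 15 + 33 + 33 = 127.
One more glove then forces some color to 34, so 127 + 1 = 128.

128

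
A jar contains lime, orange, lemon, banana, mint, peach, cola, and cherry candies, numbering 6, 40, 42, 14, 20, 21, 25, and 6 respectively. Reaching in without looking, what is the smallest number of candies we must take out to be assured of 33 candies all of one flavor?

In the worst case we take at most 32 of each flavor, but all 6 lime, all 14 banana, all 20 mint, all 21 peach, all 25 cola, and all 6 cherry (fewer than 32), giving 6 + 32 + 32 + 14 + 20 + 21 + 25 + 6 = 156.
One more candy then forces some flavor to 33, so 156 + 1 = 157.

157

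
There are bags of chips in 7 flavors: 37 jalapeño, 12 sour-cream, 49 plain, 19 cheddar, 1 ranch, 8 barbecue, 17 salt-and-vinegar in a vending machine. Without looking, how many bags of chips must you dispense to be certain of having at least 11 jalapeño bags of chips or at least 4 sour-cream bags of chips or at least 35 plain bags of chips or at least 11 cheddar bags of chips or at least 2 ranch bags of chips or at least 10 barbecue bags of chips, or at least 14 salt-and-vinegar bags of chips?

The worst case stops just short of every target: 10 jalapeño, 3 sour-cream, 34 plain, 10 cheddar, 1 ranch, all 8 barbecue, 13 salt-and-vinegar — 10 + 3 + 34 + 10 + 1 + 8 + 13 = 79 bags of chips.
One more bag of chips must push some flavor to its target, so 79 + 1 = 80.

80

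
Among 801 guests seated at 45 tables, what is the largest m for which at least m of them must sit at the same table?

18

The 801 guests fall into 45 tables.
If each of the 45 tables held at most 17, the total would be at most 45 × 17 = 765 < 801, a contradiction.
So at least one holds ⌈801/45⌉ = 18.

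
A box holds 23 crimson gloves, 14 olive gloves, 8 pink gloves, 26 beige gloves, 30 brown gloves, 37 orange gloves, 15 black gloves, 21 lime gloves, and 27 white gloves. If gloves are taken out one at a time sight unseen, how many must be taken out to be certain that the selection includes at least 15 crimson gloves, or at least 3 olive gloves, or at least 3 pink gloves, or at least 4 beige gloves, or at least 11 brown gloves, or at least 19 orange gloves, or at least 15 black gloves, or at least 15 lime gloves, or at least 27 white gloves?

104

Each of the 9 colors has its own threshold; avoid all of them simultaneously.
The worst case stops just short of every target: 14 crimson, 2 olive, 2 pink, 3 beige, 10 brown, 18 orange, 14 black, 14 lime, 26 white — 14 + 2 + 2 + 3 + 10 + 18 + 14 + 14 + 26 = 103 gloves.
One more glove must push some color to its target, so 103 + 1 = 104.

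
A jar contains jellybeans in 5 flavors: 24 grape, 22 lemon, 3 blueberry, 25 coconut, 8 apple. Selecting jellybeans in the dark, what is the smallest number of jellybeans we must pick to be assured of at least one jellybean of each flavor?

80

The hardest flavor to obtain is blueberry: we could draw every other jellybean first — 82 − 3 = 79 jellybeans — without a single blueberry one.
The next draw must be blueberry, so 79 + 1 = 80.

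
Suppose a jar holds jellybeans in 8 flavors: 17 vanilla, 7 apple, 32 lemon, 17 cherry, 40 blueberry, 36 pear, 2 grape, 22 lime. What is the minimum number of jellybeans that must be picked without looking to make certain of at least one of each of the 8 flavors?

172

The hardest flavor to obtain is grape: we could draw every other jellybean first — 173 − 2 = 171 jellybeans — without a single grape one.
The next draw must be grape, so 171 + 1 = 172.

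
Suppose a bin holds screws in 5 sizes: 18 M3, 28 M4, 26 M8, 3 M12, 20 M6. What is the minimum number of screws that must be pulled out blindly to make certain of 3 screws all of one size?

11

The worst case takes 2 screws of each size without reaching 3 of any: 5 × 2 = 10.
The next screw must bring some size to 3, so 10 + 1 = 11.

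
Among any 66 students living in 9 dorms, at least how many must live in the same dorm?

The 66 students fall into 9 dorms.
If each of the 9 dorms held at most 7, the total would be at most 9 × 7 = 63 < 66, a contradiction.
So at least one holds ⌈66/9⌉ = 8.

8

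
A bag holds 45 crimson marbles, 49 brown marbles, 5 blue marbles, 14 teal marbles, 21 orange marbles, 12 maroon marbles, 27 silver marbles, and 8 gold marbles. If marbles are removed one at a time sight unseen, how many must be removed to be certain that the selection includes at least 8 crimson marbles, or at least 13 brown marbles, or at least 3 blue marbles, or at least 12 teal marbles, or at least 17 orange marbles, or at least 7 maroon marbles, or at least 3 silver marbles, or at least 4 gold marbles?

60

The worst case stops just short of every target: 7 crimson, 12 brown, 2 blue, 11 teal, 16 orange, 6 maroon, 2 silver, 3 gold — 7 + 12 + 2 + 11 + 16 + 6 + 2 + 3 = 59 marbles.
One more marble must push some color to its target, so 59 + 1 = 60.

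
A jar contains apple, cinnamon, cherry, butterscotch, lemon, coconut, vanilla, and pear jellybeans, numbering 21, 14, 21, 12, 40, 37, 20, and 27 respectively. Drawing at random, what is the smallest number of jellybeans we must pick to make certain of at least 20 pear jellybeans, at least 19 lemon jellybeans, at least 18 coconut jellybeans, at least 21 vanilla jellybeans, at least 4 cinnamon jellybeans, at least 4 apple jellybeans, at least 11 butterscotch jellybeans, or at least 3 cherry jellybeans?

The worst case stops just short of every target: 3 apple, 3 cinnamon, 2 cherry, 10 butterscotch, 18 lemon, 17 coconut, 20 vanilla, 19 pear — 3 + 3 + 2 + 10 + 18 + 17 + 20 + 19 = 92 jellybeans.
One more jellybean must push some flavor to its target, so 92 + 1 = 93.

93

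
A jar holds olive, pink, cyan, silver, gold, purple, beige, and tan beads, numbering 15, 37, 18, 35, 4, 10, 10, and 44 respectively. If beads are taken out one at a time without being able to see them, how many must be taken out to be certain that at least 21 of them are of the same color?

118

Treat the 8 colors as pigeonholes.
In the worst case we take at most 20 of each color, but all 15 olive, all 18 cyan, all 4 gold, all 10 purple, and all 10 beige (fewer than 20), giving 15 + 20 + 18 + 20 + 4 + 10 + 10 + 20 = 117.
One more bead then forces some color to 21, so 117 + 1 = 118.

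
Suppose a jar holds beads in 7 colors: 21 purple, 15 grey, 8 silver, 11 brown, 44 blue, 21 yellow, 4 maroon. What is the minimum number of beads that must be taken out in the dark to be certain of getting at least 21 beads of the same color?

99

Treat the 7 colors as pigeonholes.
In the worst case we take at most 20 of each color, but all 15 grey, all 8 silver, all 11 brown, and all 4 maroon (fewer than 20), giving 20 + 15 + 8 + 11 + 20 + 20 + 4 = 98.
One more bead then forces some color to 21, so 98 + 1 = 99.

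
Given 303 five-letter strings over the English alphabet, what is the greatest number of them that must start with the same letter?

The 303 five-letter strings over the English alphabet fall into 26 possible first letters.
If each of the 26 possible first letters held at most 11, the total would be at most 26 × 11 = 286 < 303, a contradiction.
So at least one holds ⌈303/26⌉ = 12.

12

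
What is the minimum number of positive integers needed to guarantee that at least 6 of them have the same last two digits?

There are 100 possible two-digit endings acting as pigeonholes.
With 100 × 5 = 500 positive integers we could place exactly 5 in each, with no class reaching 6.
One more forces some class to hold 6, so 500 + 1 = 501.

501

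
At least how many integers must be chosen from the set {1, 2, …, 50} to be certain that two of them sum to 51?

26

Partition {1, …, 50} into 25 pairs: {1,50}, {2,49}, …, {25,26}.
Choosing 25 integers — say the integers 1 through 25 — takes one from each pair and avoids the property.
Choosing 26 forces two into the same pair by pigeonhole, and those sum to 51. So 26.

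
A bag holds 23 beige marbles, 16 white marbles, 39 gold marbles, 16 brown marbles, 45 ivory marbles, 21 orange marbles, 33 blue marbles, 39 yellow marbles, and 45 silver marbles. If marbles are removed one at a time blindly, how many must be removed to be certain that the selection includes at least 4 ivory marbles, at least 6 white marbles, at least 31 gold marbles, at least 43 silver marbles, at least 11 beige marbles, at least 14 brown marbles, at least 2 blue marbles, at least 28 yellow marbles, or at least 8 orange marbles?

139

The worst case stops just short of every target: 10 beige, 5 white, 30 gold, 13 brown, 3 ivory, 7 orange, 1 blue, 27 yellow, 42 silver — 10 + 5 + 30 + 13 + 3 + 7 + 1 + 27 + 42 = 138 marbles.
One more marble must push some color to its target, so 138 + 1 = 139.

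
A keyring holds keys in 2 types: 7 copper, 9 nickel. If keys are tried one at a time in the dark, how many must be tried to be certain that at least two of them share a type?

Treat the 2 types as pigeonholes.
The worst case takes 1 key of each type without reaching 2 of any: 2 × 1 = 2.
The next key must bring some type to 2, so 2 + 1 = 3.

3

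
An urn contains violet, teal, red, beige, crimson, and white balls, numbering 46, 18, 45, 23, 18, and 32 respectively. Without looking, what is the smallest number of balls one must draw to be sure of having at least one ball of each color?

165

The hardest color to obtain is teal: we could draw every other ball first — 182 − 18 = 164 balls — without a single teal one.
The next draw must be teal, so 164 + 1 = 165.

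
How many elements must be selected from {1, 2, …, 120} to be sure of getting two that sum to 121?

61

Partition {1, …, 120} into 60 pairs: {1,120}, {2,119}, …, {60,61}.
Choosing 60 integers — say the integers 1 through 60 — takes one from each pair and avoids the property.
Choosing 61 forces two into the same pair by pigeonhole, and those sum to 121. So 61.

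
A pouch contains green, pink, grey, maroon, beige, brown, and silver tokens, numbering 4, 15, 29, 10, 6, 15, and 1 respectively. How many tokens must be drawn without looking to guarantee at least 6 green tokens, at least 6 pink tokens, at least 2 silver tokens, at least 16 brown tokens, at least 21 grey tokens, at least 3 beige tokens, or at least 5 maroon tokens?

52

The worst case stops just short of every target: all 4 green, 5 pink, 20 grey, 4 maroon, 2 beige, 15 brown, 1 silver — 4 + 5 + 20 + 4 + 2 + 15 + 1 = 51 tokens.
One more token must push some color to its target, so 51 + 1 = 52.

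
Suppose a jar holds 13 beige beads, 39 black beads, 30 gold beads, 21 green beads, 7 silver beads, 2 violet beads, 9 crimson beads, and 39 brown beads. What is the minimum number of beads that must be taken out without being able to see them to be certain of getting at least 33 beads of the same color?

In the worst case we take at most 32 of each color, but all 13 beige, all 30 gold, all 21 green, all 7 silver, all 2 violet, and all 9 crimson (fewer than 32), giving 13 + 32 + 30 + 21 + 7 + 2 + 9 + 32 = 146.
One more bead then forces some color to 33, so 146 + 1 = 147.

147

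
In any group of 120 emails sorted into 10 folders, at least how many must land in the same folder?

12

If each of the 10 folders held at most 11, the total would be at most 10 × 11 = 110 < 120, a contradiction.
So at least one holds ⌈120/10⌉ = 12.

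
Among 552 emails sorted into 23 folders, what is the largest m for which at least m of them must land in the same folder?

24

The 552 emails fall into 23 folders.
If each of the 23 folders held at most 23, the total would be at most 23 × 23 = 529 < 552, a contradiction.
So at least one holds ⌈552/23⌉ = 24.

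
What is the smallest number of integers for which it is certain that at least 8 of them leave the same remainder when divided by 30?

211

There are 30 residue classes modulo 30 acting as pigeonholes.
With 30 × 7 = 210 integers we could place exactly 7 in each, with no class reaching 8.
One more forces some class to hold 8, so 210 + 1 = 211.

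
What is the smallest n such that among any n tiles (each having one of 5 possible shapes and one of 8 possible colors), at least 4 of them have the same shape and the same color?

121

There are 5 × 8 = 40 (shape, color) combinations acting as pigeonholes.
With 40 × 3 = 120 tiles we could place exactly 3 in each, with no (shape, color) pair reaching 4.
One more forces some (shape, color) pair to hold 4, so 120 + 1 = 121.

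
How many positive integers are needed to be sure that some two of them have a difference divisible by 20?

Use the pigeonhole principle on residue classes: two integers differ by a multiple of 20 exactly when they share a remainder mod 20.
There are 20 residue classes mod 20, so 20 integers can all lie in distinct classes.
One more integer must repeat a residue, giving a difference divisible by 20. So n = 20 + 1 = 21.

21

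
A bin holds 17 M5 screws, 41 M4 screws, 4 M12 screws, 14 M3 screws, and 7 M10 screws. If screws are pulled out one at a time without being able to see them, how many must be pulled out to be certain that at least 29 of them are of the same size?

Treat the 5 sizes as pigeonholes.
In the worst case we take at most 28 of each size, but all 17 M5, all 4 M12, all 14 M3, and all 7 M10 (fewer than 28), giving 17 + 28 + 4 + 14 + 7 = 70.
One more screw then forces some size to 29, so 70 + 1 = 71.

71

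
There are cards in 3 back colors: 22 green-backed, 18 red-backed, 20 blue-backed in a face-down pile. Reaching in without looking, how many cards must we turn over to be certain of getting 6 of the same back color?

16

The worst case takes 5 cards of each back color without reaching 6 of any: 3 × 5 = 15.
The next card must bring some back color to 6, so 15 + 1 = 16.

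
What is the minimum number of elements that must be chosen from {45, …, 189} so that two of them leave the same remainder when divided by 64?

Group the integers by remainder mod 64; there are 64 residue classes, each nonempty in this range.
Choosing one from each class (64 integers) avoids any shared remainder.
One more choice must repeat a class, so two differ by a multiple of 64. Hence 64 + 1 = 65.

65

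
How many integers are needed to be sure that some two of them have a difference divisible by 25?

Two integers differ by a multiple of 25 exactly when they share a remainder mod 25.
There are 25 residue classes mod 25, so 25 integers can all lie in distinct classes.
One more integer must repeat a residue, giving a difference divisible by 25. So n = 25 + 1 = 26.

26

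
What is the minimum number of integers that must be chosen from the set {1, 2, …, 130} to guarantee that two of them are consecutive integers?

Partition {1, …, 130} into 65 pairs: {1,2}, {3,4}, …, {129,130}.
Choosing 65 integers — say the 65 even numbers 2, 4, …, 130 — takes one from each pair and avoids the property.
Choosing 66 forces two into the same pair by pigeonhole, and those are consecutive. So 66.

66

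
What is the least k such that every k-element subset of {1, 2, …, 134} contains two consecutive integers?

Partition {1, …, 134} into 67 pairs: {1,2}, {3,4}, …, {133,134}.
Choosing 67 integers — say the 67 even numbers 2, 4, …, 134 — takes one from each pair and avoids the property.
Choosing 68 forces two into the same pair by pigeonhole, and those are consecutive. So 68.

68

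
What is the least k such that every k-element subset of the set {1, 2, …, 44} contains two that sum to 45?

Partition {1, …, 44} into 22 pairs: {1,44}, {2,43}, …, {22,23}.
Choosing 22 integers — say the integers 1 through 22 — takes one from each pair and avoids the property.
Choosing 23 forces two into the same pair by pigeonhole, and those sum to 45. So 23.

23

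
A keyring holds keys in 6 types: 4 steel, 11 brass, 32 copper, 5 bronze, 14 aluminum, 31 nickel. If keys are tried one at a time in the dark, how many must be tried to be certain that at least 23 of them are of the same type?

Treat the 6 types as pigeonholes.
In the worst case we take at most 22 of each type, but all 4 steel, all 11 brass, all 5 bronze, and all 14 aluminum (fewer than 22), giving 4 + 11 + 22 + 5 + 14 + 22 = 78.
One more key then forces some type to 23, so 78 + 1 = 79.

79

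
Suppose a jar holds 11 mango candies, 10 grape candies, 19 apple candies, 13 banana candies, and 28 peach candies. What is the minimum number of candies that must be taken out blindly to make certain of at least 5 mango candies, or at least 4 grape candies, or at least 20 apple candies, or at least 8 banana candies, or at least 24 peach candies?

The worst case stops just short of every target: 4 mango, 3 grape, 19 apple, 7 banana, 23 peach — 4 + 3 + 19 + 7 + 23 = 56 candies.
One more candy must push some flavor to its target, so 56 + 1 = 57.

57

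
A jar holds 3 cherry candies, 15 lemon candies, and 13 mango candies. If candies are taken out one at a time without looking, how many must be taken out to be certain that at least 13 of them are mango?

The worst case draws every non-mango candy first: 3 + 15 = 18.
The next 13 draws are then forced to be mango, giving 18 + 13 = 31.

31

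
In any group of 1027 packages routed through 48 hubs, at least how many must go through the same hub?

The 1027 packages fall into 48 hubs.
If each of the 48 hubs held at most 21, the total would be at most 48 × 21 = 1008 < 1027, a contradiction.
So at least one holds ⌈1027/48⌉ = 22.

22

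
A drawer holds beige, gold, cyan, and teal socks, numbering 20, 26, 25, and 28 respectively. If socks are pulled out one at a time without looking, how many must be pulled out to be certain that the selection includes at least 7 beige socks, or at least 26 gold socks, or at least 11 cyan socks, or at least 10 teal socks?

51

The worst case stops just short of every target: 6 beige, 25 gold, 10 cyan, 9 teal — 6 + 25 + 10 + 9 = 50 socks.
One more sock must push some color to its target, so 50 + 1 = 51.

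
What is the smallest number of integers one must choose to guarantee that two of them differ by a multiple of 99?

Two integers differ by a multiple of 99 exactly when they share a remainder mod 99.
There are 99 residue classes mod 99, so 99 integers can all lie in distinct classes.
One more integer must repeat a residue, giving a difference divisible by 99. So n = 99 + 1 = 100.

100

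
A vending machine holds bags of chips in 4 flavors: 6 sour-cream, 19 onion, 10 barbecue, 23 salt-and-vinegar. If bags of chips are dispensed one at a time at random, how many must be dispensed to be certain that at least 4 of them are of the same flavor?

The worst case takes 3 bags of chips of each flavor without reaching 4 of any: 4 × 3 = 12.
The next bag of chips must bring some flavor to 4, so 12 + 1 = 13.

13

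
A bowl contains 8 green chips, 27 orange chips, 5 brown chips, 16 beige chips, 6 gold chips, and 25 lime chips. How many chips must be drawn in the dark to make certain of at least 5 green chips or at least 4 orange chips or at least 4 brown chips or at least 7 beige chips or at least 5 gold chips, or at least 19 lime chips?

39

The worst case stops just short of every target: 4 green, 3 orange, 3 brown, 6 beige, 4 gold, 18 lime — 4 + 3 + 3 + 6 + 4 + 18 = 38 chips.
One more chip must push some color to its target, so 38 + 1 = 39.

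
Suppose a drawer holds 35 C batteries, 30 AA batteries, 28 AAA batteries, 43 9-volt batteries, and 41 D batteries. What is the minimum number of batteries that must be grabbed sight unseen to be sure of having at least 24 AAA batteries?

173

The worst case draws every non-AAA battery first: 35 + 30 + 43 + 41 = 149.
The next 24 draws are then forced to be AAA, giving 149 + 24 = 173.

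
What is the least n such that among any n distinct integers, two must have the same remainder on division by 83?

Use the pigeonhole principle on residue classes: two integers differ by a multiple of 83 exactly when they share a remainder mod 83.
There are 83 residue classes mod 83, so 83 integers can all lie in distinct classes.
One more integer must repeat a residue, giving a difference divisible by 83. So n = 83 + 1 = 84.

84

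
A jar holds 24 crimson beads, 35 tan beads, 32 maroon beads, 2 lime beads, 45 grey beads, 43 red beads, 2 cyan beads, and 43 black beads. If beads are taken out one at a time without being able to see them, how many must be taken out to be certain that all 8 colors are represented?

The hardest color to obtain is lime: we could draw every other bead first — 226 − 2 = 224 beads — without a single lime one.
The next draw must be lime, so 224 + 1 = 225.

225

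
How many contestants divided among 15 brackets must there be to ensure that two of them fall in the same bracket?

There are 15 brackets acting as pigeonholes.
With 15 contestants we could place one in each, avoiding any repeat.
One more forces some class to hold 2, so 15 + 1 = 16.

16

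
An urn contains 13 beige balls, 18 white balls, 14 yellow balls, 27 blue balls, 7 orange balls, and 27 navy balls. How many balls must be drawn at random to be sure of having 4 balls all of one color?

The worst case takes 3 balls of each color without reaching 4 of any: 6 × 3 = 18.
The next ball must bring some color to 4, so 18 + 1 = 19.

19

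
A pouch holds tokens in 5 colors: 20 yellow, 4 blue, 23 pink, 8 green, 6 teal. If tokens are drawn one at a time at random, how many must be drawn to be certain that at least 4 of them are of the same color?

16

Treat the 5 colors as pigeonholes.
The worst case takes 3 tokens of each color without reaching 4 of any: 5 × 3 = 15.
The next token must bring some color to 4, so 15 + 1 = 16.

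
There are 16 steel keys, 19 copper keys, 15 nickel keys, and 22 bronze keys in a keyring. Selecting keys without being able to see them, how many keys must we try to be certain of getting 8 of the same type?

The worst case takes 7 keys of each type without reaching 8 of any: 4 × 7 = 28.
The next key must bring some type to 8, so 28 + 1 = 29.

29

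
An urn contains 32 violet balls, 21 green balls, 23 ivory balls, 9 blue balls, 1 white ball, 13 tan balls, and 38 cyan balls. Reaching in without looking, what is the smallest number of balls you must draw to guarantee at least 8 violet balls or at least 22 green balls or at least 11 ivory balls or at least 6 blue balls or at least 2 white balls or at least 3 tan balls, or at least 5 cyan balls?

51

The worst case stops just short of every target: 7 violet, 21 green, 10 ivory, 5 blue, 1 white, 2 tan, 4 cyan — 7 + 21 + 10 + 5 + 1 + 2 + 4 = 50 balls.
One more ball must push some color to its target, so 50 + 1 = 51.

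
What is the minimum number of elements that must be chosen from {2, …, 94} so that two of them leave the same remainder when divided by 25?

26

Use the pigeonhole principle on residue classes: group the integers by remainder mod 25; there are 25 residue classes, each nonempty in this range.
Choosing one from each class (25 integers) avoids any shared remainder.
One more choice must repeat a class, so two differ by a multiple of 25. Hence 25 + 1 = 26.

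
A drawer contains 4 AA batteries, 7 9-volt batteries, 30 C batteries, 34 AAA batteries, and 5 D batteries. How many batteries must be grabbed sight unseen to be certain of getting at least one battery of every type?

77

The hardest type to obtain is AA: we could draw every other battery first — 80 − 4 = 76 batteries — without a single AA one.
The next draw must be AA, so 76 + 1 = 77.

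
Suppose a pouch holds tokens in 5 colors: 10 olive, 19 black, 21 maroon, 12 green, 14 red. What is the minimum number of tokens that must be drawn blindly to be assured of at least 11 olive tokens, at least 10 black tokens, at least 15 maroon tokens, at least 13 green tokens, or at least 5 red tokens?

Each of the 5 colors has its own threshold; avoid all of them simultaneously.
The worst case stops just short of every target: 10 olive, 9 black, 14 maroon, 12 green, 4 red — 10 + 9 + 14 + 12 + 4 = 49 tokens.
One more token must push some color to its target, so 49 + 1 = 50.

50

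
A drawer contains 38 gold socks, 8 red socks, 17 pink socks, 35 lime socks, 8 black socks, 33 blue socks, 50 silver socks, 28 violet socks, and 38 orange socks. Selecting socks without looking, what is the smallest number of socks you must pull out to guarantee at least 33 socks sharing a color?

In the worst case we take at most 32 of each color, but all 8 red, all 17 pink, all 8 black, and all 28 violet (fewer than 32), giving 32 + 8 + 17 + 32 + 8 + 32 + 32 + 28 + 32 = 221.
One more sock then forces some color to 33, so 221 + 1 = 222.

222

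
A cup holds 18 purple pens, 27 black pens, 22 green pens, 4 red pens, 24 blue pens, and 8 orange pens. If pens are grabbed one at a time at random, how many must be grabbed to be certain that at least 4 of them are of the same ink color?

19

Treat the 6 ink colors as pigeonholes.
The worst case takes 3 pens of each ink color without reaching 4 of any: 6 × 3 = 18.
The next pen must bring some ink color to 4, so 18 + 1 = 19.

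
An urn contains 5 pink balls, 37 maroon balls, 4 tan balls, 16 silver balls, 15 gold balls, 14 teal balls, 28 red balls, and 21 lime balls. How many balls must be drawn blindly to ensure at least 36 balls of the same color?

139

In the worst case we take at most 35 of each color, but all 5 pink, all 4 tan, all 16 silver, all 15 gold, all 14 teal, all 28 red, and all 21 lime (fewer than 35), giving 5 + 35 + 4 + 16 + 15 + 14 + 28 + 21 = 138.
One more ball then forces some color to 36, so 138 + 1 = 139.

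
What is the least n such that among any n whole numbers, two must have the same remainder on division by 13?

Two integers differ by a multiple of 13 exactly when they share a remainder mod 13.
There are 13 residue classes mod 13, so 13 integers can all lie in distinct classes.
One more integer must repeat a residue, giving a difference divisible by 13. So n = 13 + 1 = 14.

14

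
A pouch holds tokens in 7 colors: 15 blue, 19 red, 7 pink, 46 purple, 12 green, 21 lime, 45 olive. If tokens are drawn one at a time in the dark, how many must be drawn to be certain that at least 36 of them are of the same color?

145

Treat the 7 colors as pigeonholes.
In the worst case we take at most 35 of each color, but all 15 blue, all 19 red, all 7 pink, all 12 green, and all 21 lime (fewer than 35), giving 15 + 19 + 7 + 35 + 12 + 21 + 35 = 144.
One more token then forces some color to 36, so 144 + 1 = 145.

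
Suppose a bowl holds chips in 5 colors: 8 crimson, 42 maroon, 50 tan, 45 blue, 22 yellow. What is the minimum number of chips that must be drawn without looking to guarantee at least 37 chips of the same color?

139

Treat the 5 colors as pigeonholes.
In the worst case we take at most 36 of each color, but all 8 crimson and all 22 yellow (fewer than 36), giving 8 + 36 + 36 + 36 + 22 = 138.
One more chip then forces some color to 37, so 138 + 1 = 139.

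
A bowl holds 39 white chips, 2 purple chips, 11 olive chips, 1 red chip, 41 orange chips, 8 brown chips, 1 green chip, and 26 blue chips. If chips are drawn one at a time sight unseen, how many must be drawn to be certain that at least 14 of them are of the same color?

Treat the 8 colors as pigeonholes.
In the worst case we take at most 13 of each color, but all 2 purple, all 11 olive, all 1 red, all 8 brown, and all 1 green (fewer than 13), giving 13 + 2 + 11 + 1 + 13 + 8 + 1 + 13 = 62.
One more chip then forces some color to 14, so 62 + 1 = 63.

63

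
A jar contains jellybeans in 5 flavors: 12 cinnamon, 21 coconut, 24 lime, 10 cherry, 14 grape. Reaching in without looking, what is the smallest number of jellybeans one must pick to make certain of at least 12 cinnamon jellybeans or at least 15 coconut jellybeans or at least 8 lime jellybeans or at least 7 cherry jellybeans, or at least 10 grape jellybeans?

The worst case stops just short of every target: 11 cinnamon, 14 coconut, 7 lime, 6 cherry, 9 grape — 11 + 14 + 7 + 6 + 9 = 47 jellybeans.
One more jellybean must push some flavor to its target, so 47 + 1 = 48.

48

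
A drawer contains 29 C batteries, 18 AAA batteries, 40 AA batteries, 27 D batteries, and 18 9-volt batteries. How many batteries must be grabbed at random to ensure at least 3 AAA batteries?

117

The worst case draws every non-AAA battery first: 29 + 40 + 27 + 18 = 114.
The next 3 draws are then forced to be AAA, giving 114 + 3 = 117.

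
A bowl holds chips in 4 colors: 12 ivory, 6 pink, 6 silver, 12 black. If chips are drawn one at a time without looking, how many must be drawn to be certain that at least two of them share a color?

5

The worst case takes 1 chip of each color without reaching 2 of any: 4 × 1 = 4.
The next chip must bring some color to 2, so 4 + 1 = 5.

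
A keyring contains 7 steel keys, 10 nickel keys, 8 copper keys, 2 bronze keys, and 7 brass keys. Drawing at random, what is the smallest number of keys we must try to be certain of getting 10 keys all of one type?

34

In the worst case we take at most 9 of each type, but all 7 steel, all 8 copper, all 2 bronze, and all 7 brass (fewer than 9), giving 7 + 9 + 8 + 2 + 7 = 33.
One more key then forces some type to 10, so 33 + 1 = 34.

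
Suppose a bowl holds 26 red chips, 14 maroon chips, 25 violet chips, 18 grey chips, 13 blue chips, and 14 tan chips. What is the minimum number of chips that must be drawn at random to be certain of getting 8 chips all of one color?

43

Treat the 6 colors as pigeonholes.
The worst case takes 7 chips of each color without reaching 8 of any: 6 × 7 = 42.
The next chip must bring some color to 8, so 42 + 1 = 43.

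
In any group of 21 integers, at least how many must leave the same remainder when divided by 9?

3

The 21 integers fall into 9 residue classes modulo 9.
If each of the 9 residue classes modulo 9 held at most 2, the total would be at most 9 × 2 = 18 < 21, a contradiction.
So at least one holds ⌈21/9⌉ = 3.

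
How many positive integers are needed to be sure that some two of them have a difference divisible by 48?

Two integers differ by a multiple of 48 exactly when they share a remainder mod 48.
There are 48 residue classes mod 48, so 48 integers can all lie in distinct classes.
One more integer must repeat a residue, giving a difference divisible by 48. So n = 48 + 1 = 49.

49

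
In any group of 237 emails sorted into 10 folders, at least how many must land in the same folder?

24

The 237 emails fall into 10 folders.
If each of the 10 folders held at most 23, the total would be at most 10 × 23 = 230 < 237, a contradiction.
So at least one holds ⌈237/10⌉ = 24.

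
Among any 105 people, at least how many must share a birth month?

9

There are 12 months of the year, which serve as the pigeonholes.
If each of the 12 months of the year held at most 8, the total would be at most 12 × 8 = 96 < 105, a contradiction.
So at least one holds ⌈105/12⌉ = 9.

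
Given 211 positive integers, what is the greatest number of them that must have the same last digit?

22

The 211 positive integers fall into 10 possible last digits.
If each of the 10 possible last digits held at most 21, the total would be at most 10 × 21 = 210 < 211, a contradiction.
So at least one holds ⌈211/10⌉ = 22.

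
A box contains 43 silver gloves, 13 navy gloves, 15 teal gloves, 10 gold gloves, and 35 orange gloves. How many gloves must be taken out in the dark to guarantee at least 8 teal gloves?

109

The worst case draws every non-teal glove first: 43 + 13 + 10 + 35 = 101.
The next 8 draws are then forced to be teal, giving 101 + 8 = 109.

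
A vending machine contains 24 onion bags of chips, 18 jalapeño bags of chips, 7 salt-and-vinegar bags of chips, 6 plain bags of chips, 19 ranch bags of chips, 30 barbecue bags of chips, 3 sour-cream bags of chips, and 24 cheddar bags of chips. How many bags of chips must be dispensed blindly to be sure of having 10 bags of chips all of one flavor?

In the worst case we take at most 9 of each flavor, but all 7 salt-and-vinegar, all 6 plain, and all 3 sour-cream (fewer than 9), giving 9 + 9 + 7 + 6 + 9 + 9 + 3 + 9 = 61.
One more bag of chips then forces some flavor to 10, so 61 + 1 = 62.

62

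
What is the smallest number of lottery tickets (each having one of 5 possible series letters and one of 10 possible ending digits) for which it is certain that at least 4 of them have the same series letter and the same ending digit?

There are 5 × 10 = 50 (series letter, ending digit) combinations acting as pigeonholes.
With 50 × 3 = 150 lottery tickets we could place exactly 3 in each, with no (series letter, ending digit) pair reaching 4.
One more forces some (series letter, ending digit) pair to hold 4, so 150 + 1 = 151.

151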